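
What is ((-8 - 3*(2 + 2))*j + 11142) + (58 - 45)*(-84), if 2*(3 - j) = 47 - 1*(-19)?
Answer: 10650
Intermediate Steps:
j = -30 (j = 3 - (47 - 1*(-19))/2 = 3 - (47 + 19)/2 = 3 - 1/2*66 = 3 - 33 = -30)
((-8 - 3*(2 + 2))*j + 11142) + (58 - 45)*(-84) = ((-8 - 3*(2 + 2))*(-30) + 11142) + (58 - 45)*(-84) = ((-8 - 3*4)*(-30) + 11142) + 13*(-84) = ((-8 - 12)*(-30) + 11142) - 1092 = (-20*(-30) + 11142) - 1092 = (600 + 11142) - 1092 = 11742 - 1092 = 10650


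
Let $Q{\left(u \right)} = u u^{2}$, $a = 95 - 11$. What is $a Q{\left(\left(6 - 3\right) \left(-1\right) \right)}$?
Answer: $-2268$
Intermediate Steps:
$a = 84$ ($a = 95 - 11 = 84$)
$Q{\left(u \right)} = u^{3}$
$a Q{\left(\left(6 - 3\right) \left(-1\right) \right)} = 84 \left(\left(6 - 3\right) \left(-1\right)\right)^{3} = 84 \left(3 \left(-1\right)\right)^{3} = 84 \left(-3\right)^{3} = 84 \left(-27\right) = -2268$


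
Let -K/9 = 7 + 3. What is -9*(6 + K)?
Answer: 756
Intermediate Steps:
K = -90 (K = -9*(7 + 3) = -9*10 = -90)
-9*(6 + K) = -9*(6 - 90) = -9*(-84) = 756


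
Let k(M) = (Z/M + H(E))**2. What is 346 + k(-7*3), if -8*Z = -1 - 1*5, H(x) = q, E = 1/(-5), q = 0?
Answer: 271265/784 ≈ 346.00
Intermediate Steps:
E = -1/5 ≈ -0.20000
H(x) = 0
Z = 3/4 (Z = -(-1 - 1*5)/8 = -(-1 - 5)/8 = -1/8*(-6) = 3/4 ≈ 0.75000)
k(M) = 9/(16*M**2) (k(M) = (3/(4*M) + 0)**2 = (3/(4*M))**2 = 9/(16*M**2))
346 + k(-7*3) = 346 + 9/(16*(-7*3)**2) = 346 + (9/16)/(-21)**2 = 346 + (9/16)*(1/441) = 346 + 1/784 = 271265/784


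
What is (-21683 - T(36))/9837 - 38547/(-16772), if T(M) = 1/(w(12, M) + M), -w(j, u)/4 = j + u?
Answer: 302633575/3217230198 ≈ 0.094067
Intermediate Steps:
w(j, u) = -4*j - 4*u (w(j, u) = -4*(j + u) = -4*j - 4*u)
T(M) = 1/(-48 - 3*M) (T(M) = 1/((-4*12 - 4*M) + M) = 1/((-48 - 4*M) + M) = 1/(-48 - 3*M))
(-21683 - T(36))/9837 - 38547/(-16772) = (-21683 - (-1)/(48 + 3*36))/9837 - 38547/(-16772) = (-21683 - (-1)/(48 + 108))*(1/9837) - 38547*(-1/16772) = (-21683 - (-1)/156)*(1/9837) + 38547/16772 = (-21683 - 1*(-1/156))*(1/9837) + 38547/16772 = (-21683 + 1/156)*(1/9837) + 38547/16772 = -3382547/156*1/9837 + 38547/16772 = -3382547/1534572 + 38547/16772 = 302633575/3217230198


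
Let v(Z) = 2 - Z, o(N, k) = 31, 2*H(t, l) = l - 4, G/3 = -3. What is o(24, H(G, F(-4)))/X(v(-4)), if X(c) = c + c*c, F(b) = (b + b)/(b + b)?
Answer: 31/42 ≈ 0.73810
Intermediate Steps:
G = -9 (G = 3*(-3) = -9)
F(b) = 1 (F(b) = (2*b)/((2*b)) = (2*b)*(1/(2*b)) = 1)
H(t, l) = -2 + l/2 (H(t, l) = (l - 4)/2 = (-4 + l)/2 = -2 + l/2)
X(c) = c + c**2
o(24, H(G, F(-4)))/X(v(-4)) = 31/(((2 - 1*(-4))*(1 + (2 - 1*(-4))))) = 31/(((2 + 4)*(1 + (2 + 4)))) = 31/((6*(1 + 6))) = 31/((6*7)) = 31/42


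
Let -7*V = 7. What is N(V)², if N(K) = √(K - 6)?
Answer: -7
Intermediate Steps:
V = -1 (V = -⅐*7 = -1)
N(K) = √(-6 + K)
N(V)² = (√(-6 - 1))² = (√(-7))² = (I*√7)² = -7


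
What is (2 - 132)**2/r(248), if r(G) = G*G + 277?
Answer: 16900/61781 ≈ 0.27355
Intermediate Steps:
r(G) = 277 + G**2 (r(G) = G**2 + 277 = 277 + G**2)
(2 - 132)**2/r(248) = (2 - 132)**2/(277 + 248**2) = (-130)**2/(277 + 61504) = 16900/61781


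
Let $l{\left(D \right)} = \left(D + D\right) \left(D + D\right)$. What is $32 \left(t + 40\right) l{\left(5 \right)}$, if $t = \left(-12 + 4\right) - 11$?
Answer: $67200$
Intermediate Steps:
$l{\left(D \right)} = 4 D^{2}$ ($l{\left(D \right)} = 2 D 2 D = 4 D^{2}$)
$t = -19$ ($t = -8 - 11 = -19$)
$32 \left(t + 40\right) l{\left(5 \right)} = 32 \left(-19 + 40\right) 4 \cdot 5^{2} = 32 \cdot 21 \cdot 4 \cdot 25 = 672 \cdot 100 = 67200$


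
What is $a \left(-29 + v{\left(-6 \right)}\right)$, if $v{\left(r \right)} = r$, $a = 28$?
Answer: $-980$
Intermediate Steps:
$a \left(-29 + v{\left(-6 \right)}\right) = 28 \left(-29 - 6\right) = 28 \left(-35\right) = -980$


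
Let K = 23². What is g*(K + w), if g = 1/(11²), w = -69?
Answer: 460/121 ≈ 3.8017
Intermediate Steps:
g = 1/121 ≈ 0.0082645
K = 529
g*(K + w) = (529 - 69)/121 = (1/121)*460 = 460/121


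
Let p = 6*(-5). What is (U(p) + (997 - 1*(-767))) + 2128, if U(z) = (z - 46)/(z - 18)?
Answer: 46723/12 ≈ 3893.6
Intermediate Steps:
p = -30
U(z) = (-46 + z)/(-18 + z)
(U(p) + (997 - 1*(-767))) + 2128 = ((-46 - 30)/(-18 - 30) + (997 - 1*(-767))) + 2128 = (-76/(-48) + (997 + 767)) + 2128 = (-1/48*(-76) + 1764) + 2128 = (19/12 + 1764) + 2128 = 21187/12 + 2128 = 46723/12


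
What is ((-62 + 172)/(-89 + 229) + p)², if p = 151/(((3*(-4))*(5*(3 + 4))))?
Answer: 32041/176400 ≈ 0.18164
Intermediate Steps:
p = -151/420 (p = 151/((-60*7)) = 151/((-12*35)) = 151/(-420) = 151*(-1/420) = -151/420 ≈ -0.35952)
((-62 + 172)/(-89 + 229) + p)² = ((-62 + 172)/(-89 + 229) - 151/420)² = (110/140 - 151/420)² = (110*(1/140) - 151/420)² = (11/14 - 151/420)² = (179/420)² = 32041/176400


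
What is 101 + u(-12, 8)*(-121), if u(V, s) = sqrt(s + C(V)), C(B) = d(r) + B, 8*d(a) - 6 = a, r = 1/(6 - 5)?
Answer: 101 - 605*I*sqrt(2)/4 ≈ 101.0 - 213.9*I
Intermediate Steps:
r = 1 (r = 1/1 = 1)
d(a) = 3/4 + a/8
C(B) = 7/8 + B (C(B) = (3/4 + (1/8)*1) + B = (3/4 + 1/8) + B = 7/8 + B)
u(V, s) = sqrt(7/8 + V + s) (u(V, s) = sqrt(s + (7/8 + V)) = sqrt(7/8 + V + s))
101 + u(-12, 8)*(-121) = 101 + (sqrt(14 + 16*(-12) + 16*8)/4)*(-121) = 101 + (sqrt(14 - 192 + 128)/4)*(-121) = 101 + (sqrt(-50)/4)*(-121) = 101 + ((5*I*sqrt(2))/4)*(-121) = 101 + (5*I*sqrt(2)/4)*(-121) = 101 - 605*I*sqrt(2)/4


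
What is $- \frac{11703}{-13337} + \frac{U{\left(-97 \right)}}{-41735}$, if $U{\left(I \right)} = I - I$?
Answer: $\frac{11703}{13337} \approx 0.87748$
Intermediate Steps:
$U{\left(I \right)} = 0$
$- \frac{11703}{-13337} + \frac{U{\left(-97 \right)}}{-41735} = - \frac{11703}{-13337} + \frac{0}{-41735} = \left(-11703\right) \left(- \frac{1}{13337}\right) + 0 \left(- \frac{1}{41735}\right) = \frac{11703}{13337} + 0 = \frac{11703}{13337}$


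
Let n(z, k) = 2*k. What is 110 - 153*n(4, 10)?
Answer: -2950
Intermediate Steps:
110 - 153*n(4, 10) = 110 - 306*10 = 110 - 153*20 = 110 - 3060 = -2950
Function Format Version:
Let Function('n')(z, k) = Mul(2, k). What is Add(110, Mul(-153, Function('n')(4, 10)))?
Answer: -2950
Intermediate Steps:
Add(110, Mul(-153, Function('n')(4, 10))) = Add(110, Mul(-153, Mul(2, 10))) = Add(110, Mul(-153, 20)) = Add(110, -3060) = -2950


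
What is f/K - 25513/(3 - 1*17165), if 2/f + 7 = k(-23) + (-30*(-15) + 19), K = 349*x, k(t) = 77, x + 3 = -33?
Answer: 21596737453/14527624419 ≈ 1.4866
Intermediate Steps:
x = -36 (x = -3 - 33 = -36)
K = -12564 (K = 349*(-36) = -12564)
f = 2/539 (f = 2/(-7 + (77 + (-30*(-15) + 19))) = 2/(-7 + (77 + (450 + 19))) = 2/(-7 + (77 + 469)) = 2/(-7 + 546) = 2/539 ≈ 0.0037106)
f/K - 25513/(3 - 1*17165) = (2/539)/(-12564) - 25513/(3 - 1*17165) = (2/539)*(-1/12564) - 25513/(3 - 17165) = -1/3385998 - 25513/(-17162) = -1/3385998 - 25513*(-1/17162) = -1/3385998 + 25513/17162 = 21596737453/14527624419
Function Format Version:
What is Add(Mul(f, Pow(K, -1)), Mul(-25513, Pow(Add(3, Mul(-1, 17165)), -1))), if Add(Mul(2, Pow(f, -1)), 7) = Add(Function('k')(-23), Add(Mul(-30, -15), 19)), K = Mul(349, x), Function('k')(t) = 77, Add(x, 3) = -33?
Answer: Rational(21596737453, 14527624419) ≈ 1.4866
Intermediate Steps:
x = -36 (x = Add(-3, -33) = -36)
K = -12564 (K = Mul(349, -36) = -12564)
f = Rational(2, 539) (f = Mul(2, Pow(Add(-7, Add(77, Add(Mul(-30, -15), 19))), -1)) = Mul(2, Pow(Add(-7, Add(77, Add(450, 19))), -1)) = Mul(2, Pow(Add(-7, Add(77, 469)), -1)) = Mul(2, Pow(Add(-7, 546), -1)) = Mul(2, Pow(539, -1)) = Mul(2, Rational(1, 539)) = Rational(2, 539) ≈ 0.0037106)
Add(Mul(f, Pow(K, -1)), Mul(-25513, Pow(Add(3, Mul(-1, 17165)), -1))) = Add(Mul(Rational(2, 539), Pow(-12564, -1)), Mul(-25513, Pow(Add(3, Mul(-1, 17165)), -1))) = Add(Mul(Rational(2, 539), Rational(-1, 12564)), Mul(-25513, Pow(Add(3, -17165), -1))) = Add(Rational(-1, 3385998), Mul(-25513, Pow(-17162, -1))) = Add(Rational(-1, 3385998), Mul(-25513, Rational(-1, 17162))) = Add(Rational(-1, 3385998), Rational(25513, 17162)) = Rational(21596737453, 14527624419)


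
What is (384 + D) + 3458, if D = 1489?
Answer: 5331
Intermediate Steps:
(384 + D) + 3458 = (384 + 1489) + 3458 = 1873 + 3458 = 5331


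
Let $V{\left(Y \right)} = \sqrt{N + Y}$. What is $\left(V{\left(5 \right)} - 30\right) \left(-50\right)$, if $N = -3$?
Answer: $1500 - 50 \sqrt{2} \approx 1429.3$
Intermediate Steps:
$V{\left(Y \right)} = \sqrt{-3 + Y}$
$\left(V{\left(5 \right)} - 30\right) \left(-50\right) = \left(\sqrt{-3 + 5} - 30\right) \left(-50\right) = \left(\sqrt{2} - 30\right) \left(-50\right) = \left(-30 + \sqrt{2}\right) \left(-50\right) = 1500 - 50 \sqrt{2}$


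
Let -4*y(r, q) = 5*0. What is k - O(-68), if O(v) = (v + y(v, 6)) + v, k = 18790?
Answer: 18926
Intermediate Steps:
y(r, q) = 0 (y(r, q) = -5*0/4 = -¼*0 = 0)
O(v) = 2*v (O(v) = (v + 0) + v = v + v = 2*v)
k - O(-68) = 18790 - 2*(-68) = 18790 - 1*(-136) = 18790 + 136 = 18926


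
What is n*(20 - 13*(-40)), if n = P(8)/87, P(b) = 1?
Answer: 180/29 ≈ 6.2069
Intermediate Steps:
n = 1/87 ≈ 0.011494
n*(20 - 13*(-40)) = (20 - 13*(-40))/87 = (20 + 520)/87 = (1/87)*540 = 180/29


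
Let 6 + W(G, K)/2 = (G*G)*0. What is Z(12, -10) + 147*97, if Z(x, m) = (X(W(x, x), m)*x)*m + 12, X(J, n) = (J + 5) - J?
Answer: 13671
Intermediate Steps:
W(G, K) = -12 (W(G, K) = -12 + 2*((G*G)*0) = -12 + 2*(G²*0) = -12 + 2*0 = -12 + 0 = -12)
X(J, n) = 5 (X(J, n) = (5 + J) - J = 5)
Z(x, m) = 12 + 5*m*x (Z(x, m) = (5*x)*m + 12 = 5*m*x + 12 = 12 + 5*m*x)
Z(12, -10) + 147*97 = (12 + 5*(-10)*12) + 147*97 = (12 - 600) + 14259 = -588 + 14259 = 13671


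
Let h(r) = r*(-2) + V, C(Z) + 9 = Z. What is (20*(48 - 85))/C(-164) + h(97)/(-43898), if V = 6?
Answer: 345926/80791 ≈ 4.2817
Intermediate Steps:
C(Z) = -9 + Z
h(r) = 6 - 2*r (h(r) = r*(-2) + 6 = -2*r + 6 = 6 - 2*r)
(20*(48 - 85))/C(-164) + h(97)/(-43898) = (20*(48 - 85))/(-9 - 164) + (6 - 2*97)/(-43898) = (20*(-37))/(-173) + (6 - 194)*(-1/43898) = -740*(-1/173) - 188*(-1/43898) = 740/173 + 2/467 = 345926/80791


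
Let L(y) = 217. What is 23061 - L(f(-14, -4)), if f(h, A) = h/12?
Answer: 22844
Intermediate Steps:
f(h, A) = h/12 (f(h, A) = h*(1/12) = h/12)
23061 - L(f(-14, -4)) = 23061 - 1*217 = 23061 - 217 = 22844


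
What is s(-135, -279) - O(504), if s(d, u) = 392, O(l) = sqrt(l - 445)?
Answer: 392 - sqrt(59) ≈ 384.32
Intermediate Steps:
O(l) = sqrt(-445 + l)
s(-135, -279) - O(504) = 392 - sqrt(-445 + 504) = 392 - sqrt(59)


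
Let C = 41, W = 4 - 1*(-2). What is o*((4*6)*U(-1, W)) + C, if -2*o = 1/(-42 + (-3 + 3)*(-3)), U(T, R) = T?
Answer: 285/7 ≈ 40.714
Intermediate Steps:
W = 6 (W = 4 + 2 = 6)
o = 1/84 (o = -1/(2*(-42 + (-3 + 3)*(-3))) = -1/(2*(-42 + 0*(-3))) = -1/(2*(-42 + 0)) = -1/2/(-42) = -1/2*(-1/42) = 1/84 ≈ 0.011905)
o*((4*6)*U(-1, W)) + C = ((4*6)*(-1))/84 + 41 = (24*(-1))/84 + 41 = (1/84)*(-24) + 41 = -2/7 + 41 = 285/7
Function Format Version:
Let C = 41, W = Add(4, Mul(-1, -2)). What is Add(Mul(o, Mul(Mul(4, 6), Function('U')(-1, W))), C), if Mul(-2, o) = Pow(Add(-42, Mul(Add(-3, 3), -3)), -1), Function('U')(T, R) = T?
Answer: Rational(285, 7) ≈ 40.714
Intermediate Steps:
W = 6 (W = Add(4, 2) = 6)
o = Rational(1, 84) (o = Mul(Rational(-1, 2), Pow(Add(-42, Mul(Add(-3, 3), -3)), -1)) = Mul(Rational(-1, 2), Pow(Add(-42, Mul(0, -3)), -1)) = Mul(Rational(-1, 2), Pow(Add(-42, 0), -1)) = Mul(Rational(-1, 2), Pow(-42, -1)) = Mul(Rational(-1, 2), Rational(-1, 42)) = Rational(1, 84) ≈ 0.011905)
Add(Mul(o, Mul(Mul(4, 6), Function('U')(-1, W))), C) = Add(Mul(Rational(1, 84), Mul(Mul(4, 6), -1)), 41) = Add(Mul(Rational(1, 84), Mul(24, -1)), 41) = Add(Mul(Rational(1, 84), -24), 41) = Add(Rational(-2, 7), 41) = Rational(285, 7)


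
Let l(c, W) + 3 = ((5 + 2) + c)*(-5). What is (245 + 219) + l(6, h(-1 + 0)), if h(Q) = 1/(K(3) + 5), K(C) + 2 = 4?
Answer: 396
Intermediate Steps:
K(C) = 2 (K(C) = -2 + 4 = 2)
h(Q) = ⅐ (h(Q) = 1/(2 + 5) = 1/7 = ⅐)
l(c, W) = -38 - 5*c (l(c, W) = -3 + ((5 + 2) + c)*(-5) = -3 + (7 + c)*(-5) = -3 + (-35 - 5*c) = -38 - 5*c)
(245 + 219) + l(6, h(-1 + 0)) = (245 + 219) + (-38 - 5*6) = 464 + (-38 - 30) = 464 - 68 = 396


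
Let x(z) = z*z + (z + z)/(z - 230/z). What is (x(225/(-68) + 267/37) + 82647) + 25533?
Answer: 930995501273365289247/8604782302711664 ≈ 1.0820e+5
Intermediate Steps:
x(z) = z² + 2*z/(z - 230/z) (x(z) = z² + (2*z)/(z - 230/z) = z² + 2*z/(z - 230/z))
(x(225/(-68) + 267/37) + 82647) + 25533 = ((225/(-68) + 267/37)²*(-228 + (225/(-68) + 267/37)²)/(-230 + (225/(-68) + 267/37)²) + 82647) + 25533 = ((225*(-1/68) + 267*(1/37))²*(-228 + (225*(-1/68) + 267*(1/37))²)/(-230 + (225*(-1/68) + 267*(1/37))²) + 82647) + 25533 = ((-225/68 + 267/37)²*(-228 + (-225/68 + 267/37)²)/(-230 + (-225/68 + 267/37)²) + 82647) + 25533 = ((9831/2516)²*(-228 + (9831/2516)²)/(-230 + (9831/2516)²) + 82647) + 25533 = (96648561*(-228 + 96648561/6330256)/(6330256*(-230 + 96648561/6330256)) + 82647) + 25533 = ((96648561/6330256)*(-1346649807/6330256)/(-1359310319/6330256) + 82647) + 25533 = ((96648561/6330256)*(-6330256/1359310319)*(-1346649807/6330256) + 82647) + 25533 = (130151766017477727/8604782302711664 + 82647) + 25533 = 711289594738228372335/8604782302711664 + 25533 = 930995501273365289247/8604782302711664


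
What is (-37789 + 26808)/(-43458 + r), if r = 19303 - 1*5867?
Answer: 10981/30022 ≈ 0.36577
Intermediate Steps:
r = 13436 (r = 19303 - 5867 = 13436)
(-37789 + 26808)/(-43458 + r) = (-37789 + 26808)/(-43458 + 13436) = -10981/(-30022) = -10981*(-1/30022) = 10981/30022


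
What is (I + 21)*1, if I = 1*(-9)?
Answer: 12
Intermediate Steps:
I = -9
(I + 21)*1 = (-9 + 21)*1 = 12*1 = 12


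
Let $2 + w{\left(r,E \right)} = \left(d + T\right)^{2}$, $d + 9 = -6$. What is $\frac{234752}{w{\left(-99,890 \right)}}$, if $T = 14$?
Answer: $-234752$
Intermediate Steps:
$d = -15$ ($d = -9 - 6 = -15$)
$w{\left(r,E \right)} = -1$ ($w{\left(r,E \right)} = -2 + \left(-15 + 14\right)^{2} = -2 + \left(-1\right)^{2} = -2 + 1 = -1$)
$\frac{234752}{w{\left(-99,890 \right)}} = \frac{234752}{-1} = 234752 \left(-1\right) = -234752$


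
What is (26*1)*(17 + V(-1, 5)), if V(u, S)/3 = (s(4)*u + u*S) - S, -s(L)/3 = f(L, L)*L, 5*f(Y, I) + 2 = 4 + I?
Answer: 3926/5 ≈ 785.20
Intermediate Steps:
f(Y, I) = 2/5 + I/5 (f(Y, I) = -2/5 + (4 + I)/5 = -2/5 + (4/5 + I/5) = 2/5 + I/5)
s(L) = -3*L*(2/5 + L/5) (s(L) = -3*(2/5 + L/5)*L = -3*L*(2/5 + L/5))
V(u, S) = -3*S - 216*u/5 + 3*S*u (V(u, S) = 3*(((-3/5*4*(2 + 4))*u + u*S) - S) = 3*(((-3/5*4*6)*u + S*u) - S) = 3*((-72*u/5 + S*u) - S) = 3*(-S - 72*u/5 + S*u) = -3*S - 216*u/5 + 3*S*u)
(26*1)*(17 + V(-1, 5)) = (26*1)*(17 + (-3*5 - 216/5*(-1) + 3*5*(-1))) = 26*(17 + (-15 + 216/5 - 15)) = 26*(17 + 66/5) = 26*(151/5) = 3926/5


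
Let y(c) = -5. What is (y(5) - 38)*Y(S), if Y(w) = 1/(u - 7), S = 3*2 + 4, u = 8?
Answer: -43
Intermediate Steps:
S = 10 (S = 6 + 4 = 10)
Y(w) = 1 (Y(w) = 1/(8 - 7) = 1/1 = 1)
(y(5) - 38)*Y(S) = (-5 - 38)*1 = -43*1 = -43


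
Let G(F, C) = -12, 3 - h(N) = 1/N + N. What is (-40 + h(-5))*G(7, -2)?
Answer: 1908/5 ≈ 381.60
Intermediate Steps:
h(N) = 3 - N - 1/N (h(N) = 3 - (1/N + N) = 3 - (N + 1/N) = 3 + (-N - 1/N) = 3 - N - 1/N)
(-40 + h(-5))*G(7, -2) = (-40 + (3 - 1*(-5) - 1/(-5)))*(-12) = (-40 + (3 + 5 - 1*(-⅕)))*(-12) = (-40 + (3 + 5 + ⅕))*(-12) = (-40 + 41/5)*(-12) = -159/5*(-12) = 1908/5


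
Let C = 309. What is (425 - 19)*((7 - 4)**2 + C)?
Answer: 129108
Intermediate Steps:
(425 - 19)*((7 - 4)**2 + C) = (425 - 19)*((7 - 4)**2 + 309) = 406*(3**2 + 309) = 406*(9 + 309) = 406*318 = 129108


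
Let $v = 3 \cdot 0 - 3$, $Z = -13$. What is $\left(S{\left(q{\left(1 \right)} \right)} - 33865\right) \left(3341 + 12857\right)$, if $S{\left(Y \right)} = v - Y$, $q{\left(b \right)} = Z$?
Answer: $-548383290$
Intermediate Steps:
$v = -3$ ($v = 0 - 3 = -3$)
$q{\left(b \right)} = -13$
$S{\left(Y \right)} = -3 - Y$
$\left(S{\left(q{\left(1 \right)} \right)} - 33865\right) \left(3341 + 12857\right) = \left(\left(-3 - -13\right) - 33865\right) \left(3341 + 12857\right) = \left(\left(-3 + 13\right) - 33865\right) 16198 = \left(10 - 33865\right) 16198 = \left(-33855\right) 16198 = -548383290$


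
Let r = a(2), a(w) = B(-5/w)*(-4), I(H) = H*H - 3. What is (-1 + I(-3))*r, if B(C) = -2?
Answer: 40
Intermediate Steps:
I(H) = -3 + H² (I(H) = H² - 3 = -3 + H²)
a(w) = 8 (a(w) = -2*(-4) = 8)
r = 8
(-1 + I(-3))*r = (-1 + (-3 + (-3)²))*8 = (-1 + (-3 + 9))*8 = (-1 + 6)*8 = 5*8 = 40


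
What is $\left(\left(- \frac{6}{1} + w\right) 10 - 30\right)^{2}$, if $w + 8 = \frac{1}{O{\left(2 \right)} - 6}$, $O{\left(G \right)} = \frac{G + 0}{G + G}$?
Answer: $\frac{3572100}{121} \approx 29522.0$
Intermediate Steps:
$O{\left(G \right)} = \frac{1}{2}$ ($O{\left(G \right)} = \frac{G}{2 G} = G \frac{1}{2 G} = \frac{1}{2}$)
$w = - \frac{90}{11}$ ($w = -8 + \frac{1}{\frac{1}{2} - 6} = -8 + \frac{1}{- \frac{11}{2}} = -8 - \frac{2}{11} = - \frac{90}{11} \approx -8.1818$)
$\left(\left(- \frac{6}{1} + w\right) 10 - 30\right)^{2} = \left(\left(- \frac{6}{1} - \frac{90}{11}\right) 10 - 30\right)^{2} = \left(\left(\left(-6\right) 1 - \frac{90}{11}\right) 10 - 30\right)^{2} = \left(\left(-6 - \frac{90}{11}\right) 10 - 30\right)^{2} = \left(\left(- \frac{156}{11}\right) 10 - 30\right)^{2} = \left(- \frac{1560}{11} - 30\right)^{2} = \left(- \frac{1890}{11}\right)^{2} = \frac{3572100}{121}$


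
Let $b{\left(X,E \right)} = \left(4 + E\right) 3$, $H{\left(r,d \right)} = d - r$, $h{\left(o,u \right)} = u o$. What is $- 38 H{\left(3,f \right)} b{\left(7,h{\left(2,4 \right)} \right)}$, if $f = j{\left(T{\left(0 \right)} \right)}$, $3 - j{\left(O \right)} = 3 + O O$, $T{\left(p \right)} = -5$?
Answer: $38304$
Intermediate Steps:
$h{\left(o,u \right)} = o u$
$j{\left(O \right)} = - O^{2}$ ($j{\left(O \right)} = 3 - \left(3 + O O\right) = 3 - \left(3 + O^{2}\right) = - O^{2}$)
$f = -25$ ($f = - \left(-5\right)^{2} = \left(-1\right) 25 = -25$)
$b{\left(X,E \right)} = 12 + 3 E$
$- 38 H{\left(3,f \right)} b{\left(7,h{\left(2,4 \right)} \right)} = - 38 \left(-25 - 3\right) \left(12 + 3 \cdot 2 \cdot 4\right) = - 38 \left(-25 - 3\right) \left(12 + 3 \cdot 8\right) = \left(-38\right) \left(-28\right) \left(12 + 24\right) = 1064 \cdot 36 = 38304$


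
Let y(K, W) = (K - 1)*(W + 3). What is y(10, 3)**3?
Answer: 157464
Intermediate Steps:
y(K, W) = (-1 + K)*(3 + W)
y(10, 3)**3 = (-3 - 1*3 + 3*10 + 10*3)**3 = (-3 - 3 + 30 + 30)**3 = 54**3 = 157464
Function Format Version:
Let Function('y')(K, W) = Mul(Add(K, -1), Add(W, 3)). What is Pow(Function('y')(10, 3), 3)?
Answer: 157464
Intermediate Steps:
Function('y')(K, W) = Mul(Add(-1, K), Add(3, W))
Pow(Function('y')(10, 3), 3) = Pow(Add(-3, Mul(-1, 3), Mul(3, 10), Mul(10, 3)), 3) = Pow(Add(-3, -3, 30, 30), 3) = Pow(54, 3) = 157464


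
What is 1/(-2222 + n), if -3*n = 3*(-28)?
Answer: -1/2194 ≈ -0.00045579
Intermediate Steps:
n = 28 (n = -(-28) = -⅓*(-84) = 28)
1/(-2222 + n) = 1/(-2222 + 28) = 1/(-2194) = -1/2194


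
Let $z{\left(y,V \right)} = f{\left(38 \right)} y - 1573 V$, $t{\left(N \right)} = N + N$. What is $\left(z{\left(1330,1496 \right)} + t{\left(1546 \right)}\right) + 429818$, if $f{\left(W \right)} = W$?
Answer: $-1869758$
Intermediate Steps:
$t{\left(N \right)} = 2 N$
$z{\left(y,V \right)} = - 1573 V + 38 y$ ($z{\left(y,V \right)} = 38 y - 1573 V = - 1573 V + 38 y$)
$\left(z{\left(1330,1496 \right)} + t{\left(1546 \right)}\right) + 429818 = \left(\left(\left(-1573\right) 1496 + 38 \cdot 1330\right) + 2 \cdot 1546\right) + 429818 = \left(\left(-2353208 + 50540\right) + 3092\right) + 429818 = \left(-2302668 + 3092\right) + 429818 = -2299576 + 429818 = -1869758$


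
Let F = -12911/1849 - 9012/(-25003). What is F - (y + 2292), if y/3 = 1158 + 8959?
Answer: -1509409896266/46230547 ≈ -32650.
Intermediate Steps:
y = 30351 (y = 3*(1158 + 8959) = 3*10117 = 30351)
F = -306150545/46230547 (F = -12911*1/1849 - 9012*(-1/25003) = -12911/1849 + 9012/25003 = -306150545/46230547 ≈ -6.6223)
F - (y + 2292) = -306150545/46230547 - (30351 + 2292) = -306150545/46230547 - 1*32643 = -306150545/46230547 - 32643 = -1509409896266/46230547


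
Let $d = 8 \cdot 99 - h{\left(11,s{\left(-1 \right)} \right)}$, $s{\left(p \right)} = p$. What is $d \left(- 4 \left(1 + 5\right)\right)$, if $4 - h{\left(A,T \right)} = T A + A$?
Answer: $-18912$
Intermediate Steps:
$h{\left(A,T \right)} = 4 - A - A T$ ($h{\left(A,T \right)} = 4 - \left(T A + A\right) = 4 - \left(A T + A\right) = 4 - \left(A + A T\right) = 4 - A - A T$)
$d = 788$ ($d = 8 \cdot 99 - \left(4 - 11 - 11 \left(-1\right)\right) = 792 - \left(4 - 11 + 11\right) = 792 - 4 = 788$)
$d \left(- 4 \left(1 + 5\right)\right) = 788 \left(- 4 \left(1 + 5\right)\right) = 788 \left(\left(-4\right) 6\right) = 788 \left(-24\right) = -18912$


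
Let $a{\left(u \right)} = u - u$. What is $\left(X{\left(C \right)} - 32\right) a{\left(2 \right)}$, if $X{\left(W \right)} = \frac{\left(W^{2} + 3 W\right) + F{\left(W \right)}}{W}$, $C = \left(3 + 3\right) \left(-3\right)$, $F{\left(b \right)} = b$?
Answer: $0$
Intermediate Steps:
$a{\left(u \right)} = 0$
$C = -18$ ($C = 6 \left(-3\right) = -18$)
$X{\left(W \right)} = \frac{W^{2} + 4 W}{W}$ ($X{\left(W \right)} = \frac{\left(W^{2} + 3 W\right) + W}{W} = \frac{W^{2} + 4 W}{W}$)
$\left(X{\left(C \right)} - 32\right) a{\left(2 \right)} = \left(\left(4 - 18\right) - 32\right) 0 = \left(-14 - 32\right) 0 = \left(-46\right) 0 = 0$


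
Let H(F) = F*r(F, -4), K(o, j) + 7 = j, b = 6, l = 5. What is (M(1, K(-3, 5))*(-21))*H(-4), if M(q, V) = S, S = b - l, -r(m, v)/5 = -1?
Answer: 420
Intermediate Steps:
r(m, v) = 5 (r(m, v) = -5*(-1) = 5)
K(o, j) = -7 + j
H(F) = 5*F (H(F) = F*5 = 5*F)
S = 1 (S = 6 - 1*5 = 6 - 5 = 1)
M(q, V) = 1
(M(1, K(-3, 5))*(-21))*H(-4) = (1*(-21))*(5*(-4)) = -21*(-20) = 420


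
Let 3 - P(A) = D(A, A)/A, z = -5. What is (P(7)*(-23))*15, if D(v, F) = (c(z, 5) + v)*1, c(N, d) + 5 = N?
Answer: -8280/7 ≈ -1182.9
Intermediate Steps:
c(N, d) = -5 + N
D(v, F) = -10 + v (D(v, F) = ((-5 - 5) + v)*1 = (-10 + v)*1 = -10 + v)
P(A) = 3 - (-10 + A)/A
(P(7)*(-23))*15 = ((2 + 10/7)*(-23))*15 = ((24/7)*(-23))*15 = -552/7*15 = -8280/7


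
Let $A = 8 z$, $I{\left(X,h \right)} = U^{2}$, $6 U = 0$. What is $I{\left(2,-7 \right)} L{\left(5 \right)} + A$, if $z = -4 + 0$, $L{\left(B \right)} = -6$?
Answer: $-32$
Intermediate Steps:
$U = 0$ ($U = \frac{1}{6} \cdot 0 = 0$)
$z = -4$
$I{\left(X,h \right)} = 0$ ($I{\left(X,h \right)} = 0^{2} = 0$)
$A = -32$ ($A = 8 \left(-4\right) = -32$)
$I{\left(2,-7 \right)} L{\left(5 \right)} + A = 0 \left(-6\right) - 32 = 0 - 32 = -32$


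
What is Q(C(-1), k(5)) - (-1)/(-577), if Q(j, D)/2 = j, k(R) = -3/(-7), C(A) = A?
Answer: -1155/577 ≈ -2.0017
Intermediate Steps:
k(R) = 3/7 (k(R) = -3*(-⅐) = 3/7)
Q(j, D) = 2*j
Q(C(-1), k(5)) - (-1)/(-577) = 2*(-1) - (-1)/(-577) = -2 - (-1)*(-1)/577 = -2 - 1*1/577 = -2 - 1/577 = -1155/577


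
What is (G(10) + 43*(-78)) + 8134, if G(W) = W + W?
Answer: 4800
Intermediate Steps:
G(W) = 2*W
(G(10) + 43*(-78)) + 8134 = (2*10 + 43*(-78)) + 8134 = (20 - 3354) + 8134 = -3334 + 8134 = 4800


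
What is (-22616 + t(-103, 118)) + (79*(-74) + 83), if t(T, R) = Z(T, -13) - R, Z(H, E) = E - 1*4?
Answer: -28514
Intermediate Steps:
Z(H, E) = -4 + E (Z(H, E) = E - 4 = -4 + E)
t(T, R) = -17 - R (t(T, R) = (-4 - 13) - R = -17 - R)
(-22616 + t(-103, 118)) + (79*(-74) + 83) = (-22616 + (-17 - 1*118)) + (79*(-74) + 83) = (-22616 + (-17 - 118)) + (-5846 + 83) = (-22616 - 135) - 5763 = -22751 - 5763 = -28514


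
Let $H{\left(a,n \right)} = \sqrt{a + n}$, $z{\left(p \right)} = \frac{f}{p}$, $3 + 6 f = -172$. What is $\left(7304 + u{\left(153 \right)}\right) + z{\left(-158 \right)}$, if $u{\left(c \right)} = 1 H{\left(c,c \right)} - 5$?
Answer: $\frac{6919627}{948} + 3 \sqrt{34} \approx 7316.7$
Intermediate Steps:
$f = - \frac{175}{6}$ ($f = - \frac{1}{2} + \frac{1}{6} \left(-172\right) = - \frac{1}{2} - \frac{86}{3} = - \frac{175}{6} \approx -29.167$)
$z{\left(p \right)} = - \frac{175}{6 p}$
$u{\left(c \right)} = -5 + \sqrt{2} \sqrt{c}$ ($u{\left(c \right)} = 1 \sqrt{c + c} - 5 = 1 \sqrt{2 c} - 5 = 1 \sqrt{2} \sqrt{c} - 5 = \sqrt{2} \sqrt{c} - 5 = -5 + \sqrt{2} \sqrt{c}$)
$\left(7304 + u{\left(153 \right)}\right) + z{\left(-158 \right)} = \left(7304 - \left(5 - \sqrt{2} \sqrt{153}\right)\right) - \frac{175}{6 \left(-158\right)} = \left(7304 - \left(5 - \sqrt{2} \cdot 3 \sqrt{17}\right)\right) - - \frac{175}{948} = \left(7304 - \left(5 - 3 \sqrt{34}\right)\right) + \frac{175}{948} = \left(7299 + 3 \sqrt{34}\right) + \frac{175}{948} = \frac{6919627}{948} + 3 \sqrt{34}$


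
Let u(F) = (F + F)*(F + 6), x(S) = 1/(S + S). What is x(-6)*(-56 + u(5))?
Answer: -9/2 ≈ -4.5000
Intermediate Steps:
x(S) = 1/(2*S)
u(F) = 2*F*(6 + F) (u(F) = (2*F)*(6 + F) = 2*F*(6 + F))
x(-6)*(-56 + u(5)) = ((½)/(-6))*(-56 + 2*5*(6 + 5)) = ((½)*(-⅙))*(-56 + 2*5*11) = -(-56 + 110)/12 = -1/12*54 = -9/2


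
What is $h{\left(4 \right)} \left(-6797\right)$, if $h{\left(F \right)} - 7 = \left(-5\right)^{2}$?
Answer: $-217504$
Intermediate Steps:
$h{\left(F \right)} = 32$ ($h{\left(F \right)} = 7 + \left(-5\right)^{2} = 7 + 25 = 32$)
$h{\left(4 \right)} \left(-6797\right) = 32 \left(-6797\right) = -217504$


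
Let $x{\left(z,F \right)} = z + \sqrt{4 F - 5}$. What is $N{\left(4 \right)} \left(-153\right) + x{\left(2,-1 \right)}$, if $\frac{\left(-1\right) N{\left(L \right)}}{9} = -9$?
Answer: $-12391 + 3 i \approx -12391.0 + 3.0 i$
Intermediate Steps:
$N{\left(L \right)} = 81$ ($N{\left(L \right)} = \left(-9\right) \left(-9\right) = 81$)
$x{\left(z,F \right)} = z + \sqrt{-5 + 4 F}$
$N{\left(4 \right)} \left(-153\right) + x{\left(2,-1 \right)} = 81 \left(-153\right) + \left(2 + \sqrt{-5 + 4 \left(-1\right)}\right) = -12393 + \left(2 + \sqrt{-5 - 4}\right) = -12393 + \left(2 + \sqrt{-9}\right) = -12393 + \left(2 + 3 i\right) = -12391 + 3 i$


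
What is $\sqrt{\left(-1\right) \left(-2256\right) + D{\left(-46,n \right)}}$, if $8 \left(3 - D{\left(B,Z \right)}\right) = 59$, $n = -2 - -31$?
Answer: $\frac{\sqrt{36026}}{4} \approx 47.451$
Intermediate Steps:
$n = 29$ ($n = -2 + 31 = 29$)
$D{\left(B,Z \right)} = - \frac{35}{8}$ ($D{\left(B,Z \right)} = 3 - \frac{59}{8} = - \frac{35}{8}$)
$\sqrt{\left(-1\right) \left(-2256\right) + D{\left(-46,n \right)}} = \sqrt{\left(-1\right) \left(-2256\right) - \frac{35}{8}} = \sqrt{2256 - \frac{35}{8}} = \sqrt{\frac{18013}{8}} = \frac{\sqrt{36026}}{4}$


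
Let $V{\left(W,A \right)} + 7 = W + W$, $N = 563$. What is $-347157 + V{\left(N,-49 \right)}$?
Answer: $-346038$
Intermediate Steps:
$V{\left(W,A \right)} = -7 + 2 W$ ($V{\left(W,A \right)} = -7 + \left(W + W\right) = -7 + 2 W$)
$-347157 + V{\left(N,-49 \right)} = -347157 + \left(-7 + 2 \cdot 563\right) = -347157 + \left(-7 + 1126\right) = -347157 + 1119 = -346038$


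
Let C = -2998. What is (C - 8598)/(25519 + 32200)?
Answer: -11596/57719 ≈ -0.20090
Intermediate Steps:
(C - 8598)/(25519 + 32200) = (-2998 - 8598)/(25519 + 32200) = -11596/57719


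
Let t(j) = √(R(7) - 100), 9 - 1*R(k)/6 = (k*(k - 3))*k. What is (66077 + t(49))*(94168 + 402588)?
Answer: 32824146212 + 496756*I*√1222 ≈ 3.2824e+10 + 1.7365e+7*I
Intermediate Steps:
R(k) = 54 - 6*k²*(-3 + k) (R(k) = 54 - 6*k*(k - 3)*k = 54 - 6*k*(-3 + k)*k = 54 - 6*k²*(-3 + k))
t(j) = I*√1222 (t(j) = √((54 - 6*7³ + 18*7²) - 100) = √((54 - 6*343 + 18*49) - 100) = √((54 - 2058 + 882) - 100) = √(-1122 - 100) = √(-1222) = I*√1222)
(66077 + t(49))*(94168 + 402588) = (66077 + I*√1222)*(94168 + 402588) = (66077 + I*√1222)*496756 = 32824146212 + 496756*I*√1222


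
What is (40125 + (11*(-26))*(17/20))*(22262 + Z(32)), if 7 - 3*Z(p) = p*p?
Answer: 8743308937/10 ≈ 8.7433e+8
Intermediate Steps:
Z(p) = 7/3 - p²/3 (Z(p) = 7/3 - p*p/3 = 7/3 - p²/3)
(40125 + (11*(-26))*(17/20))*(22262 + Z(32)) = (40125 + (11*(-26))*(17/20))*(22262 + (7/3 - ⅓*32²)) = (40125 - 4862/20)*(22262 + (7/3 - ⅓*1024)) = (40125 - 286*17/20)*(22262 + (7/3 - 1024/3)) = (40125 - 2431/10)*(22262 - 339) = (398819/10)*21923 = 8743308937/10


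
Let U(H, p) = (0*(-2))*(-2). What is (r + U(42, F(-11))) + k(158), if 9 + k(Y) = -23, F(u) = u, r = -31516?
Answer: -31548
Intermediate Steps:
k(Y) = -32 (k(Y) = -9 - 23 = -32)
U(H, p) = 0 (U(H, p) = 0*(-2) = 0)
(r + U(42, F(-11))) + k(158) = (-31516 + 0) - 32 = -31516 - 32 = -31548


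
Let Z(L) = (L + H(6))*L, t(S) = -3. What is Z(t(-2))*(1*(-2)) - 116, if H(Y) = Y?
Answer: -98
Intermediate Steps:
Z(L) = L*(6 + L) (Z(L) = (L + 6)*L = (6 + L)*L = L*(6 + L))
Z(t(-2))*(1*(-2)) - 116 = (-3*(6 - 3))*(1*(-2)) - 116 = -3*3*(-2) - 116 = -9*(-2) - 116 = 18 - 116 = -98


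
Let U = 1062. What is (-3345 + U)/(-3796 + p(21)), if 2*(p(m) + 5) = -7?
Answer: 4566/7609 ≈ 0.60008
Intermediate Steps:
p(m) = -17/2 (p(m) = -5 + (1/2)*(-7) = -5 - 7/2 = -17/2)
(-3345 + U)/(-3796 + p(21)) = (-3345 + 1062)/(-3796 - 17/2) = -2283/(-7609/2) = -2283*(-2/7609) = 4566/7609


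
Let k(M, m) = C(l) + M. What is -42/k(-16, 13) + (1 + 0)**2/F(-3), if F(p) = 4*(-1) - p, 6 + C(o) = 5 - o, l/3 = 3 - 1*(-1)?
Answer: 13/29 ≈ 0.44828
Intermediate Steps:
l = 12 (l = 3*(3 - 1*(-1)) = 3*(3 + 1) = 3*4 = 12)
C(o) = -1 - o (C(o) = -6 + (5 - o) = -1 - o)
k(M, m) = -13 + M (k(M, m) = (-1 - 1*12) + M = (-1 - 12) + M = -13 + M)
F(p) = -4 - p
-42/k(-16, 13) + (1 + 0)**2/F(-3) = -42/(-13 - 16) + (1 + 0)**2/(-4 - 1*(-3)) = -42/(-29) + 1**2/(-4 + 3) = -42*(-1/29) + 1/(-1) = 42/29 + 1*(-1) = 42/29 - 1 = 13/29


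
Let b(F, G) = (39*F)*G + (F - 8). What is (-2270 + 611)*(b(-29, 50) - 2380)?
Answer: 97826253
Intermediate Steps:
b(F, G) = -8 + F + 39*F*G (b(F, G) = 39*F*G + (-8 + F) = -8 + F + 39*F*G)
(-2270 + 611)*(b(-29, 50) - 2380) = (-2270 + 611)*((-8 - 29 + 39*(-29)*50) - 2380) = -1659*((-8 - 29 - 56550) - 2380) = -1659*(-56587 - 2380) = -1659*(-58967) = 97826253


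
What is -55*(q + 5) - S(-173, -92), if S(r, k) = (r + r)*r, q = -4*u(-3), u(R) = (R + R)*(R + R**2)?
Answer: -68053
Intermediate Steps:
u(R) = 2*R*(R + R**2) (u(R) = (2*R)*(R + R**2) = 2*R*(R + R**2))
q = 144 (q = -8*(-3)**2*(1 - 3) = -8*9*(-2) = -4*(-36) = 144)
S(r, k) = 2*r**2 (S(r, k) = (2*r)*r = 2*r**2)
-55*(q + 5) - S(-173, -92) = -55*(144 + 5) - 2*(-173)**2 = -55*149 - 2*29929 = -8195 - 1*59858 = -8195 - 59858 = -68053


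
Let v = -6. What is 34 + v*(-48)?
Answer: 322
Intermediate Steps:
34 + v*(-48) = 34 - 6*(-48) = 34 + 288 = 322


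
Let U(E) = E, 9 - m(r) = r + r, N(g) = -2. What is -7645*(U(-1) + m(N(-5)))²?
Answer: -1100880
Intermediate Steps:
m(r) = 9 - 2*r (m(r) = 9 - (r + r) = 9 - 2*r)
-7645*(U(-1) + m(N(-5)))² = -7645*(-1 + (9 - 2*(-2)))² = -7645*(-1 + (9 + 4))² = -7645*(-1 + 13)² = -7645*12² = -7645*144 = -1100880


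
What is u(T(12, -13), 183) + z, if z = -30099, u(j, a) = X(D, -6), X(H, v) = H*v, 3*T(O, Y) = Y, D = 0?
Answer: -30099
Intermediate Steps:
T(O, Y) = Y/3
u(j, a) = 0 (u(j, a) = 0*(-6) = 0)
u(T(12, -13), 183) + z = 0 - 30099 = -30099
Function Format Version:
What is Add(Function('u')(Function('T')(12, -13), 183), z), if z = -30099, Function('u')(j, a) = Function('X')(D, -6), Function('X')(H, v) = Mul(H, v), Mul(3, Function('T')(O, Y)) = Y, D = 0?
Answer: -30099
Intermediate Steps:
Function('T')(O, Y) = Mul(Rational(1, 3), Y)
Function('u')(j, a) = 0 (Function('u')(j, a) = Mul(0, -6) = 0)
Add(Function('u')(Function('T')(12, -13), 183), z) = Add(0, -30099) = -30099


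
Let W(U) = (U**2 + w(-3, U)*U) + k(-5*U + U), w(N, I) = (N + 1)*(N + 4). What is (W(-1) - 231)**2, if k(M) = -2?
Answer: 52900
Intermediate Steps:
w(N, I) = (1 + N)*(4 + N)
W(U) = -2 + U**2 - 2*U (W(U) = (U**2 + (4 + (-3)**2 + 5*(-3))*U) - 2 = (U**2 + (4 + 9 - 15)*U) - 2 = (U**2 - 2*U) - 2 = -2 + U**2 - 2*U)
(W(-1) - 231)**2 = ((-2 + (-1)**2 - 2*(-1)) - 231)**2 = ((-2 + 1 + 2) - 231)**2 = (1 - 231)**2 = (-230)**2 = 52900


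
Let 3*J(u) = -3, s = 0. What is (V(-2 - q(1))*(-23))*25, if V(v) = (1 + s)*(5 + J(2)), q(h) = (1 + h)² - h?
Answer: -2300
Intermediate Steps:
J(u) = -1 (J(u) = (⅓)*(-3) = -1)
V(v) = 4 (V(v) = (1 + 0)*(5 - 1) = 1*4 = 4)
(V(-2 - q(1))*(-23))*25 = (4*(-23))*25 = -92*25 = -2300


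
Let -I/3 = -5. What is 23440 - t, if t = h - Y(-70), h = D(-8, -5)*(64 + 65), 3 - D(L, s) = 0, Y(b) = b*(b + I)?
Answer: 26903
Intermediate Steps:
I = 15 (I = -3*(-5) = 15)
Y(b) = b*(15 + b) (Y(b) = b*(b + 15) = b*(15 + b))
D(L, s) = 3 (D(L, s) = 3 - 1*0 = 3 + 0 = 3)
h = 387 (h = 3*(64 + 65) = 3*129 = 387)
t = -3463 (t = 387 - (-70)*(15 - 70) = 387 - (-70)*(-55) = 387 - 1*3850 = 387 - 3850 = -3463)
23440 - t = 23440 - 1*(-3463) = 23440 + 3463 = 26903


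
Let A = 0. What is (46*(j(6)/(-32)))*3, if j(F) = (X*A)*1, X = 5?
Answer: 0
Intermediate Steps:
j(F) = 0 (j(F) = (5*0)*1 = 0*1 = 0)
(46*(j(6)/(-32)))*3 = (46*(0/(-32)))*3 = (46*(0*(-1/32)))*3 = (46*0)*3 = 0*3 = 0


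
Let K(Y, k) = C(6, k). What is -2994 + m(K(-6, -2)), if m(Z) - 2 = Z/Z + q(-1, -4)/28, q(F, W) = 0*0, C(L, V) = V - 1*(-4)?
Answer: -2991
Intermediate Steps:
C(L, V) = 4 + V (C(L, V) = V + 4 = 4 + V)
q(F, W) = 0
K(Y, k) = 4 + k
m(Z) = 3 (m(Z) = 2 + (Z/Z + 0/28) = 2 + (1 + 0*(1/28)) = 2 + (1 + 0) = 2 + 1 = 3)
-2994 + m(K(-6, -2)) = -2994 + 3 = -2991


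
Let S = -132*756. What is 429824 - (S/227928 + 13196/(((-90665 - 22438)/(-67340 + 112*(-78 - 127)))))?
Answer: 150124886703686/358046397 ≈ 4.1929e+5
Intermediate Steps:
S = -99792
429824 - (S/227928 + 13196/(((-90665 - 22438)/(-67340 + 112*(-78 - 127))))) = 429824 - (-99792/227928 + 13196/(((-90665 - 22438)/(-67340 + 112*(-78 - 127))))) = 429824 - (-99792*1/227928 + 13196/((-113103/(-67340 + 112*(-205))))) = 429824 - (-4158/9497 + 13196/((-113103/(-67340 - 22960)))) = 429824 - (-4158/9497 + 13196/((-113103/(-90300)))) = 429824 - (-4158/9497 + 13196/((-113103*(-1/90300)))) = 429824 - (-4158/9497 + 13196/(37701/30100)) = 429824 - (-4158/9497 + 13196*(30100/37701)) = 429824 - (-4158/9497 + 397199600/37701) = 429824 - 1*3772047840442/358046397 = 429824 - 3772047840442/358046397 = 150124886703686/358046397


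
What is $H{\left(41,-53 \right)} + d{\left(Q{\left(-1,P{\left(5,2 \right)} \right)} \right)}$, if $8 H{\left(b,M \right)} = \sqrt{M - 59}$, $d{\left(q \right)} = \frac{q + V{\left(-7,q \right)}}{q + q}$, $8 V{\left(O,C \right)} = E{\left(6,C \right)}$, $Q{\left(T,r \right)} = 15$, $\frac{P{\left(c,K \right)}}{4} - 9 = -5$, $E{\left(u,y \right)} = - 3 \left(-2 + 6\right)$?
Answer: $\frac{9}{20} + \frac{i \sqrt{7}}{2} \approx 0.45 + 1.3229 i$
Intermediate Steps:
$E{\left(u,y \right)} = -12$ ($E{\left(u,y \right)} = \left(-3\right) 4 = -12$)
$P{\left(c,K \right)} = 16$ ($P{\left(c,K \right)} = 36 + 4 \left(-5\right) = 36 - 20 = 16$)
$V{\left(O,C \right)} = - \frac{3}{2}$ ($V{\left(O,C \right)} = \frac{1}{8} \left(-12\right) = - \frac{3}{2}$)
$d{\left(q \right)} = \frac{- \frac{3}{2} + q}{2 q}$ ($d{\left(q \right)} = \frac{q - \frac{3}{2}}{q + q} = \frac{- \frac{3}{2} + q}{2 q}$)
$H{\left(b,M \right)} = \frac{\sqrt{-59 + M}}{8}$ ($H{\left(b,M \right)} = \frac{\sqrt{M - 59}}{8} = \frac{\sqrt{-59 + M}}{8}$)
$H{\left(41,-53 \right)} + d{\left(Q{\left(-1,P{\left(5,2 \right)} \right)} \right)} = \frac{\sqrt{-59 - 53}}{8} + \frac{-3 + 2 \cdot 15}{4 \cdot 15} = \frac{\sqrt{-112}}{8} + \frac{1}{4} \cdot \frac{1}{15} \left(-3 + 30\right) = \frac{4 i \sqrt{7}}{8} + \frac{1}{4} \cdot \frac{1}{15} \cdot 27 = \frac{i \sqrt{7}}{2} + \frac{9}{20} = \frac{9}{20} + \frac{i \sqrt{7}}{2}$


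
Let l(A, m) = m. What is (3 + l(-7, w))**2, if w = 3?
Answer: 36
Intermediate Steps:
(3 + l(-7, w))**2 = (3 + 3)**2 = 6**2 = 36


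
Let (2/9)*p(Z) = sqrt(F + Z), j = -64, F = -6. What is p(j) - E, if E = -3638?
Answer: 3638 + 9*I*sqrt(70)/2 ≈ 3638.0 + 37.65*I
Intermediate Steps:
p(Z) = 9*sqrt(-6 + Z)/2
p(j) - E = 9*sqrt(-6 - 64)/2 - 1*(-3638) = 9*sqrt(-70)/2 + 3638 = 9*(I*sqrt(70))/2 + 3638 = 9*I*sqrt(70)/2 + 3638 = 3638 + 9*I*sqrt(70)/2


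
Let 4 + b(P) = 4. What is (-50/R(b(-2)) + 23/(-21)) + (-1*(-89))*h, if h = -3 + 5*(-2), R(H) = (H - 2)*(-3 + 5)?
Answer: -48115/42 ≈ -1145.6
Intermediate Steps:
b(P) = 0 (b(P) = -4 + 4 = 0)
R(H) = -4 + 2*H (R(H) = (-2 + H)*2 = -4 + 2*H)
h = -13 (h = -3 - 10 = -13)
(-50/R(b(-2)) + 23/(-21)) + (-1*(-89))*h = (-50/(-4 + 2*0) + 23/(-21)) - 1*(-89)*(-13) = (-50/(-4 + 0) + 23*(-1/21)) + 89*(-13) = (-50/(-4) - 23/21) - 1157 = (-50*(-1/4) - 23/21) - 1157 = (25/2 - 23/21) - 1157 = 479/42 - 1157 = -48115/42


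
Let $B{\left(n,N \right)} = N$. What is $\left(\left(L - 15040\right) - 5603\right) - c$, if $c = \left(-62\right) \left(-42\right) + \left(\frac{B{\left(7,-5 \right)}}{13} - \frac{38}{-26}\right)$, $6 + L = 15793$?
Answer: $- \frac{96994}{13} \approx -7461.1$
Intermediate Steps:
$L = 15787$ ($L = -6 + 15793 = 15787$)
$c = \frac{33866}{13}$ ($c = \left(-62\right) \left(-42\right) - \left(- \frac{19}{13} + \frac{5}{13}\right) = 2604 - - \frac{14}{13} = 2604 + \left(- \frac{5}{13} + \frac{19}{13}\right) = 2604 + \frac{14}{13} = \frac{33866}{13} \approx 2605.1$)
$\left(\left(L - 15040\right) - 5603\right) - c = \left(\left(15787 - 15040\right) - 5603\right) - \frac{33866}{13} = \left(747 - 5603\right) - \frac{33866}{13} = -4856 - \frac{33866}{13} = - \frac{96994}{13}$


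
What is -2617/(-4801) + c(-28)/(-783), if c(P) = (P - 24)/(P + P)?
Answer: 28625141/52628562 ≈ 0.54391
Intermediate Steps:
c(P) = (-24 + P)/(2*P) (c(P) = (-24 + P)/((2*P)) = (-24 + P)*(1/(2*P)) = (-24 + P)/(2*P))
-2617/(-4801) + c(-28)/(-783) = -2617/(-4801) + ((1/2)*(-24 - 28)/(-28))/(-783) = -2617*(-1/4801) + ((1/2)*(-1/28)*(-52))*(-1/783) = 2617/4801 + (13/14)*(-1/783) = 2617/4801 - 13/10962 = 28625141/52628562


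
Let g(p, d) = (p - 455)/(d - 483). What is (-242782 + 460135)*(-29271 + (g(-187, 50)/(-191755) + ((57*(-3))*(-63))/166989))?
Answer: -29403798918675214754628/4621694158645 ≈ -6.3621e+9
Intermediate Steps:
g(p, d) = (-455 + p)/(-483 + d)
(-242782 + 460135)*(-29271 + (g(-187, 50)/(-191755) + ((57*(-3))*(-63))/166989)) = (-242782 + 460135)*(-29271 + (((-455 - 187)/(-483 + 50))/(-191755) + ((57*(-3))*(-63))/166989)) = 217353*(-29271 + ((-642/(-433))*(-1/191755) - 171*(-63)*(1/166989))) = 217353*(-29271 + (-1/433*(-642)*(-1/191755) + 10773*(1/166989))) = 217353*(-29271 + ((642/433)*(-1/191755) + 3591/55663)) = 217353*(-29271 + (-642/83029915 + 3591/55663)) = 217353*(-29271 + 298124689119/4621694158645) = 217353*(-135281311593008676/4621694158645) = -29403798918675214754628/4621694158645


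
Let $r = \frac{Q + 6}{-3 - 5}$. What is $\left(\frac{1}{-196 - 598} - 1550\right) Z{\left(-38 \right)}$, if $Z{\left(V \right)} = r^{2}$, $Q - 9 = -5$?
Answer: $- \frac{30767525}{12704} \approx -2421.9$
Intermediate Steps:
$Q = 4$ ($Q = 9 - 5 = 4$)
$r = - \frac{5}{4}$ ($r = \frac{4 + 6}{-3 - 5} = \frac{10}{-8} = 10 \left(- \frac{1}{8}\right) = - \frac{5}{4} \approx -1.25$)
$Z{\left(V \right)} = \frac{25}{16}$ ($Z{\left(V \right)} = \left(- \frac{5}{4}\right)^{2} = \frac{25}{16}$)
$\left(\frac{1}{-196 - 598} - 1550\right) Z{\left(-38 \right)} = \left(\frac{1}{-196 - 598} - 1550\right) \frac{25}{16} = \left(\frac{1}{-794} - 1550\right) \frac{25}{16} = \left(- \frac{1}{794} - 1550\right) \frac{25}{16} = \left(- \frac{1230701}{794}\right) \frac{25}{16} = - \frac{30767525}{12704}$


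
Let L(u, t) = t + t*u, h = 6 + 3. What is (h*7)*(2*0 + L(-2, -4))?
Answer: 252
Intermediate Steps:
h = 9
(h*7)*(2*0 + L(-2, -4)) = (9*7)*(2*0 - 4*(1 - 2)) = 63*(0 - 4*(-1)) = 63*(0 + 4) = 63*4 = 252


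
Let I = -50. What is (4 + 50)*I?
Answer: -2700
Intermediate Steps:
(4 + 50)*I = (4 + 50)*(-50) = 54*(-50) = -2700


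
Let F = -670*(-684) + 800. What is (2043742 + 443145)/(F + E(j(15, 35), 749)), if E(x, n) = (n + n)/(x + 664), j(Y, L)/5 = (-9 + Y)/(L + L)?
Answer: 11566511437/2135191566 ≈ 5.4171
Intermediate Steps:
F = 459080 (F = 458280 + 800 = 459080)
j(Y, L) = 5*(-9 + Y)/(2*L) (j(Y, L) = 5*((-9 + Y)/(L + L)) = 5*((-9 + Y)/((2*L))) = 5*((-9 + Y)*(1/(2*L))) = 5*((-9 + Y)/(2*L)) = 5*(-9 + Y)/(2*L))
E(x, n) = 2*n/(664 + x) (E(x, n) = (2*n)/(664 + x) = 2*n/(664 + x))
(2043742 + 443145)/(F + E(j(15, 35), 749)) = (2043742 + 443145)/(459080 + 2*749/(664 + (5/2)*(-9 + 15)/35)) = 2486887/(459080 + 2*749/(664 + (5/2)*(1/35)*6)) = 2486887/(459080 + 2*749/(664 + 3/7)) = 2486887/(459080 + 2*749/(4651/7)) = 2486887/(459080 + 2*749*(7/4651)) = 2486887/(459080 + 10486/4651) = 2486887/(2135191566/4651) = 2486887*(4651/2135191566) = 11566511437/2135191566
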